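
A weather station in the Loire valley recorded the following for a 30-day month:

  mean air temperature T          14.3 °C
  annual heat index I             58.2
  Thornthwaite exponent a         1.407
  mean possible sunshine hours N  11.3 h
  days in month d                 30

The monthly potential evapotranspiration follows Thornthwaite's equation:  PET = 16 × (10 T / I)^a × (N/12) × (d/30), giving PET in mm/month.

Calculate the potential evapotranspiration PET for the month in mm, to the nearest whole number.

10T/I = 10 × 14.3 / 58.2 = 2.4570
(10T/I)^a = 2.4570^1.407 = 3.5424
Uncorrected PET = 16 × 3.5424 = 56.678 mm
Correction = (N/12)(d/30) = (11.3/12)(30/30) = 0.9417
PET = 56.678 × 0.9417 = 53.374 mm/month

53 mm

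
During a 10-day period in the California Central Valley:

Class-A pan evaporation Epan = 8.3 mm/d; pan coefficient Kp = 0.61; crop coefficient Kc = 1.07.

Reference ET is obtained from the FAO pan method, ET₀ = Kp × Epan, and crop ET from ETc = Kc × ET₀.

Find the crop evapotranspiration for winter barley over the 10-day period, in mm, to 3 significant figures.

54.2 mm

ET₀ = 0.61 × 8.3 = 5.0630 mm/d
ETc = Kc × ET₀ = 1.07 × 5.0630 = 5.4174 mm/d
Over 10 days: 5.4174 × 10 = 54.174 mm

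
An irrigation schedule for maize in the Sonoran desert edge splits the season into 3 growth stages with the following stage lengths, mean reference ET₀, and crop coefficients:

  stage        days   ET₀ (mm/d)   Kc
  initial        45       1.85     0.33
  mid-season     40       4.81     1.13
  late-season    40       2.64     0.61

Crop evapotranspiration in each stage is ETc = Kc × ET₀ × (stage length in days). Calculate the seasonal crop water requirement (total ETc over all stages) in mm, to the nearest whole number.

initial: 0.33 × 1.85 × 45 = 27.47 mm
mid-season: 1.13 × 4.81 × 40 = 217.41 mm
late-season: 0.61 × 2.64 × 40 = 64.42 mm
Seasonal total = 309.30 mm

309 mm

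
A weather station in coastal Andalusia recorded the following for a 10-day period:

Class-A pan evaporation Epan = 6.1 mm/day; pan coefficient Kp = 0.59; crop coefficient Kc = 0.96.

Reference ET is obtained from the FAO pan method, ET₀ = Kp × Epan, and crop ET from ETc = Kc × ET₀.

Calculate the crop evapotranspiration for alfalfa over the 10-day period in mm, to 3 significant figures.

34.6 mm

ET₀ = 0.59 × 6.1 = 3.5990 mm/d
ETc = Kc × ET₀ = 0.96 × 3.5990 = 3.4550 mm/d
Over 10 days: 3.4550 × 10 = 34.550 mm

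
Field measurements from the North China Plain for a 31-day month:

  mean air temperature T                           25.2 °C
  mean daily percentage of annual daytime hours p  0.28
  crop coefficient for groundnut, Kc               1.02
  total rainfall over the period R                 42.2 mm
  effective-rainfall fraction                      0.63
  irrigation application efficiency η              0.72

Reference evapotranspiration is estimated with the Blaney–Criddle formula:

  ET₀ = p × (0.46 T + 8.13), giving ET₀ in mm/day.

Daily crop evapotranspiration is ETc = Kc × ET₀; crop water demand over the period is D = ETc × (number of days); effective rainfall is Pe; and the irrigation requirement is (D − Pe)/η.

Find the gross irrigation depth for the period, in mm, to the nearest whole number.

ET₀ = 0.28 × (0.46 × 25.2 + 8.13) = 0.28 × 19.722 = 5.5222 mm/d
ETc = Kc × ET₀ = 1.02 × 5.5222 = 5.6326 mm/d
Crop demand D = ETc × 31 d = 5.6326 × 31 = 174.611 mm
Pe = 0.63 × 42.2 = 26.586 mm
D − Pe = 174.611 − 26.586 = 148.025 mm
Gross irrigation = 148.025 / 0.72 = 205.590 mm

206 mm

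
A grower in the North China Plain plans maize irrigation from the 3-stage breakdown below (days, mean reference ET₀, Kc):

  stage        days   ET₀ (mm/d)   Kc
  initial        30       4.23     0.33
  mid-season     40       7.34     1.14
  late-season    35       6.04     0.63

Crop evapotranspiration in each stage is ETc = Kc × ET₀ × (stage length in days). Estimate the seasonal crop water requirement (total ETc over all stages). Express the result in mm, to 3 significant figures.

initial: 0.33 × 4.23 × 30 = 41.88 mm
mid-season: 1.14 × 7.34 × 40 = 334.70 mm
late-season: 0.63 × 6.04 × 35 = 133.18 mm
Seasonal total = 509.76 mm

510 mm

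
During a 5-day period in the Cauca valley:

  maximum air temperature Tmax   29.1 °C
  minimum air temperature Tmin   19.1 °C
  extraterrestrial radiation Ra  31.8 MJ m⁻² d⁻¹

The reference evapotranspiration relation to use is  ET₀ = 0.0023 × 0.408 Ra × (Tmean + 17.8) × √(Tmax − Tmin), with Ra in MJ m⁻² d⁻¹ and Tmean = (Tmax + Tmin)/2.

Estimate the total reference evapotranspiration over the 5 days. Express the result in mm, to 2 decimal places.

Tmean = (29.1 + 19.1)/2 = 24.10 °C
0.408 Ra = 0.408 × 31.8 = 12.9744 mm/d equivalent
ET₀ = 0.0023 × 12.9744 × (24.10 + 17.8) × √10.0 = 0.0023 × 12.9744 × 41.90 × 3.1623 = 3.9540 mm/d
Over 5 days: 3.9540 × 5 = 19.770 mm

19.77 mm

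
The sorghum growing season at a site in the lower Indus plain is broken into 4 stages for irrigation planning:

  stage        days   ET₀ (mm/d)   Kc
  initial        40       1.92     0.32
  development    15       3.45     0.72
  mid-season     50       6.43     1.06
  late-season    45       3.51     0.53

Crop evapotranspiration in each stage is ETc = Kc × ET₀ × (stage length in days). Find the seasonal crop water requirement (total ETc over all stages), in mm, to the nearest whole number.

486 mm

initial: 0.32 × 1.92 × 40 = 24.58 mm
development: 0.72 × 3.45 × 15 = 37.26 mm
mid-season: 1.06 × 6.43 × 50 = 340.79 mm
late-season: 0.53 × 3.51 × 45 = 83.71 mm
Seasonal total = 486.34 mm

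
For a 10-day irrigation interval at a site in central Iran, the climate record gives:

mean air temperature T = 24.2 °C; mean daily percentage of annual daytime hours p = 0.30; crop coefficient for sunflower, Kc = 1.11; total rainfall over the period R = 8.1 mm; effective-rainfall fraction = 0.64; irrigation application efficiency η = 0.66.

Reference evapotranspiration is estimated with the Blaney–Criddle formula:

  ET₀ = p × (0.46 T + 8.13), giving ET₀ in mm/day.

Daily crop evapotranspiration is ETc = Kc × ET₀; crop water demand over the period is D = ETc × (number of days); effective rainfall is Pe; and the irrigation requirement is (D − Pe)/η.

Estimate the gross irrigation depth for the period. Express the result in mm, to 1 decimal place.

89.3 mm

ET₀ = 0.30 × (0.46 × 24.2 + 8.13) = 0.30 × 19.262 = 5.7786 mm/d
ETc = Kc × ET₀ = 1.11 × 5.7786 = 6.4142 mm/d
Crop demand D = ETc × 10 d = 6.4142 × 10 = 64.142 mm
Pe = 0.64 × 8.1 = 5.184 mm
D − Pe = 64.142 − 5.184 = 58.958 mm
Gross irrigation = 58.958 / 0.66 = 89.330 mm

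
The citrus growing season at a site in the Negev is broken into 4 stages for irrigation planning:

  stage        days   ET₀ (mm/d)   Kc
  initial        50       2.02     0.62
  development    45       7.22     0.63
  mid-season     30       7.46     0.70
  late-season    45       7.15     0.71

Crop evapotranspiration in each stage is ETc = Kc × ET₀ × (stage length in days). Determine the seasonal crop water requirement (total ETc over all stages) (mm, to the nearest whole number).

initial: 0.62 × 2.02 × 50 = 62.62 mm
development: 0.63 × 7.22 × 45 = 204.69 mm
mid-season: 0.70 × 7.46 × 30 = 156.66 mm
late-season: 0.71 × 7.15 × 45 = 228.44 mm
Seasonal total = 652.41 mm

652 mm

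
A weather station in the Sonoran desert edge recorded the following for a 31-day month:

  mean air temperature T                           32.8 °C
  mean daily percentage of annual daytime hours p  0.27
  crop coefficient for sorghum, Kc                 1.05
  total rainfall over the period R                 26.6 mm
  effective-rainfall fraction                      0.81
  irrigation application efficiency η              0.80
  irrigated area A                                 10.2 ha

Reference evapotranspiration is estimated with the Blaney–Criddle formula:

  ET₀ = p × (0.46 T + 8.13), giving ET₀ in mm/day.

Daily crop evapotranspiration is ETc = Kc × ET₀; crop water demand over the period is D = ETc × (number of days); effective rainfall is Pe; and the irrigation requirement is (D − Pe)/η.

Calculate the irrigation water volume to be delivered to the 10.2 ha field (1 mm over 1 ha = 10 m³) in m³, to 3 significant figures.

23300 m³

ET₀ = 0.27 × (0.46 × 32.8 + 8.13) = 0.27 × 23.218 = 6.2689 mm/d
ETc = Kc × ET₀ = 1.05 × 6.2689 = 6.5823 mm/d
Crop demand D = ETc × 31 d = 6.5823 × 31 = 204.051 mm
Pe = 0.81 × 26.6 = 21.546 mm
D − Pe = 204.051 − 21.546 = 182.505 mm
Gross irrigation = 182.505 / 0.80 = 228.131 mm
Volume = 228.131 mm × 10.2 ha × 10 = 23269.4 m³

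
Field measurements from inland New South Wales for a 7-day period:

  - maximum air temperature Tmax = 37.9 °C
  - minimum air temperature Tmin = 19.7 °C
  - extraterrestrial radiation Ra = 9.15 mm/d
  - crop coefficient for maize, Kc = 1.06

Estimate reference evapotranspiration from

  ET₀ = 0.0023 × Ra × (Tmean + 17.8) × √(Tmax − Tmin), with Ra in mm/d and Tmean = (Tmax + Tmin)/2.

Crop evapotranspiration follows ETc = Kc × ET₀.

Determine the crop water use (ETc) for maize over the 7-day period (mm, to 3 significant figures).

31.0 mm

Tmean = (37.9 + 19.7)/2 = 28.80 °C
ET₀ = 0.0023 × 9.15 × (28.80 + 17.8) × √18.2 = 0.0023 × 9.15 × 46.60 × 4.2661 = 4.1838 mm/d
ETc = Kc × ET₀ = 1.06 × 4.1838 = 4.4348 mm/d
Over 7 days: 4.4348 × 7 = 31.044 mm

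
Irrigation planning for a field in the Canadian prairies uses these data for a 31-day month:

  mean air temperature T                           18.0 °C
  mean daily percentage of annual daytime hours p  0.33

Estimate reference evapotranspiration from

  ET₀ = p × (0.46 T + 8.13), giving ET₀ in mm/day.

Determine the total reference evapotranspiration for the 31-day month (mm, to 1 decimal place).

167.9 mm

ET₀ = 0.33 × (0.46 × 18.0 + 8.13) = 0.33 × 16.410 = 5.4153 mm/d
Monthly total = 5.4153 × 31 = 167.874 mm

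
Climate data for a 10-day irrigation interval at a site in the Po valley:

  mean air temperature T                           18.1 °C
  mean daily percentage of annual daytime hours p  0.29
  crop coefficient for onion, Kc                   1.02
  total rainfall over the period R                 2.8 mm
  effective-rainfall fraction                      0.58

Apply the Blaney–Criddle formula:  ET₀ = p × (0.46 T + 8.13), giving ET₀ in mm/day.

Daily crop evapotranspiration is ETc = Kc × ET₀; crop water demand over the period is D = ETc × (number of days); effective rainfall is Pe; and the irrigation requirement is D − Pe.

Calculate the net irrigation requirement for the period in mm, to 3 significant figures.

47.1 mm

ET₀ = 0.29 × (0.46 × 18.1 + 8.13) = 0.29 × 16.456 = 4.7722 mm/d
ETc = Kc × ET₀ = 1.02 × 4.7722 = 4.8676 mm/d
Crop demand D = ETc × 10 d = 4.8676 × 10 = 48.676 mm
Pe = 0.58 × 2.8 = 1.624 mm
D − Pe = 48.676 − 1.624 = 47.052 mm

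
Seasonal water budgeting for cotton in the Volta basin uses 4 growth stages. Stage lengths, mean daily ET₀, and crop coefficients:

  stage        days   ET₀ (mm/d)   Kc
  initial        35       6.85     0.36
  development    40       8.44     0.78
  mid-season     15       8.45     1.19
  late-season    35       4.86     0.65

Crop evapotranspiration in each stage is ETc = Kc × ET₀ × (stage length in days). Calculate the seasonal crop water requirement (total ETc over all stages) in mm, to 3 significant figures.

611 mm

initial: 0.36 × 6.85 × 35 = 86.31 mm
development: 0.78 × 8.44 × 40 = 263.33 mm
mid-season: 1.19 × 8.45 × 15 = 150.83 mm
late-season: 0.65 × 4.86 × 35 = 110.57 mm
Seasonal total = 611.04 mm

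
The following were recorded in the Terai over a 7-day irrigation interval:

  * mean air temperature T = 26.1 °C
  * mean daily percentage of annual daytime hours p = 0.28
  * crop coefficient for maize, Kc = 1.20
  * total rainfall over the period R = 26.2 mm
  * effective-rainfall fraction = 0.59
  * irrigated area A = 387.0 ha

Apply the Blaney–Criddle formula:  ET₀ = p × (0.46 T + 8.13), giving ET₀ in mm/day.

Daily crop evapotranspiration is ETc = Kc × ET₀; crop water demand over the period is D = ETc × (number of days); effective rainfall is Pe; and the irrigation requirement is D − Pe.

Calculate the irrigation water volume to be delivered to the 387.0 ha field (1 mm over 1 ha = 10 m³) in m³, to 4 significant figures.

ET₀ = 0.28 × (0.46 × 26.1 + 8.13) = 0.28 × 20.136 = 5.6381 mm/d
ETc = Kc × ET₀ = 1.20 × 5.6381 = 6.7657 mm/d
Crop demand D = ETc × 7 d = 6.7657 × 7 = 47.360 mm
Pe = 0.59 × 26.2 = 15.458 mm
D − Pe = 47.360 − 15.458 = 31.902 mm
Volume = 31.902 mm × 387.0 ha × 10 = 123460.7 m³

123500 m³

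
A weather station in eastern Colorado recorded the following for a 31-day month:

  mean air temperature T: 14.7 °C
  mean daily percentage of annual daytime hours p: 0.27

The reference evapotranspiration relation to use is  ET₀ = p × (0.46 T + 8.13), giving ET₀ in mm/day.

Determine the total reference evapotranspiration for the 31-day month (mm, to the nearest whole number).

ET₀ = 0.27 × (0.46 × 14.7 + 8.13) = 0.27 × 14.892 = 4.0208 mm/d
Monthly total = 4.0208 × 31 = 124.645 mm

125 mm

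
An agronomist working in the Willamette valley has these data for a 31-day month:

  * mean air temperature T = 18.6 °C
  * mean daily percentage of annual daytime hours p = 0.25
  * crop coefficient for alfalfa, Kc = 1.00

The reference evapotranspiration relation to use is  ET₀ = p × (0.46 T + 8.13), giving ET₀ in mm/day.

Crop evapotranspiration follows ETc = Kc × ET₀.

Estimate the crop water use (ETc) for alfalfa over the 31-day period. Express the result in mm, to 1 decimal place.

129.3 mm

ET₀ = 0.25 × (0.46 × 18.6 + 8.13) = 0.25 × 16.686 = 4.1715 mm/d
ETc = Kc × ET₀ = 1.00 × 4.1715 = 4.1715 mm/d
Over 31 days: 4.1715 × 31 = 129.317 mm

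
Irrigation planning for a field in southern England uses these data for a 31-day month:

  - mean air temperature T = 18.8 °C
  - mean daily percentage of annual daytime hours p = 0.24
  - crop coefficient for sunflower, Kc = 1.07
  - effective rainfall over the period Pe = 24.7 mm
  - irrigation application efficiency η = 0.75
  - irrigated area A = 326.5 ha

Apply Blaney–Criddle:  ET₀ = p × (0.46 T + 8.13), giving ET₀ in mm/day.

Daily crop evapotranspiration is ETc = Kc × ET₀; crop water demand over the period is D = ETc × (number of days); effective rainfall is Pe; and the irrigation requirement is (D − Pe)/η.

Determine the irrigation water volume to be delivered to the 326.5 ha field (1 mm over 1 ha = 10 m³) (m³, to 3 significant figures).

ET₀ = 0.24 × (0.46 × 18.8 + 8.13) = 0.24 × 16.778 = 4.0267 mm/d
ETc = Kc × ET₀ = 1.07 × 4.0267 = 4.3086 mm/d
Crop demand D = ETc × 31 d = 4.3086 × 31 = 133.567 mm
D − Pe = 133.567 − 24.7 = 108.867 mm
Gross irrigation = 108.867 / 0.75 = 145.156 mm
Volume = 145.156 mm × 326.5 ha × 10 = 473934.3 m³

474000 m³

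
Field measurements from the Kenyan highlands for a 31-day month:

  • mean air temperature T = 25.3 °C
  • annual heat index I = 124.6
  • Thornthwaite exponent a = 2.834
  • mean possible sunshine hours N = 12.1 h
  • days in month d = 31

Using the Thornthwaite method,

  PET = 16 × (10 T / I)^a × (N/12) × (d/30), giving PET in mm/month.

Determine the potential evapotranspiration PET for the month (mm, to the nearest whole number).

124 mm

10T/I = 10 × 25.3 / 124.6 = 2.0305
(10T/I)^a = 2.0305^2.834 = 7.4430
Uncorrected PET = 16 × 7.4430 = 119.088 mm
Correction = (N/12)(d/30) = (12.1/12)(31/30) = 1.0419
PET = 119.088 × 1.0419 = 124.078 mm/month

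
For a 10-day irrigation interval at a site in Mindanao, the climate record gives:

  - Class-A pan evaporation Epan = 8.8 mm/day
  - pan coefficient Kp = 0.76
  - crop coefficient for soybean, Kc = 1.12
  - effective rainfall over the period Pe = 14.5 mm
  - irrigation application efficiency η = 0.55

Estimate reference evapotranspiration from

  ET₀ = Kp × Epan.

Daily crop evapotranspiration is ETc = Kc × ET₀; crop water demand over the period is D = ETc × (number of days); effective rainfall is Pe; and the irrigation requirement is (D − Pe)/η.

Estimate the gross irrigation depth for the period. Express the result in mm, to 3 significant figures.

ET₀ = 0.76 × 8.8 = 6.6880 mm/d
ETc = Kc × ET₀ = 1.12 × 6.6880 = 7.4906 mm/d
Crop demand D = ETc × 10 d = 7.4906 × 10 = 74.906 mm
D − Pe = 74.906 − 14.5 = 60.406 mm
Gross irrigation = 60.406 / 0.55 = 109.829 mm

110 mm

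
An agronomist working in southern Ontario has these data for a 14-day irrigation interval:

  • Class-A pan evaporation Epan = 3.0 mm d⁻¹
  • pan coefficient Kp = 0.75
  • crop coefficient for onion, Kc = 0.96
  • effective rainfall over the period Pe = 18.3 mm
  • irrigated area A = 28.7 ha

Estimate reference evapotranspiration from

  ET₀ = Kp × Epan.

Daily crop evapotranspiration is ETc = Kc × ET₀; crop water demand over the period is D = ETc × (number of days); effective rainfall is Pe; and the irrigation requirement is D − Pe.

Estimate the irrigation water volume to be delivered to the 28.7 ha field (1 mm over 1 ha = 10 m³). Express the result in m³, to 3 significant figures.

3430 m³

ET₀ = 0.75 × 3.0 = 2.2500 mm/d
ETc = Kc × ET₀ = 0.96 × 2.2500 = 2.1600 mm/d
Crop demand D = ETc × 14 d = 2.1600 × 14 = 30.240 mm
D − Pe = 30.240 − 18.3 = 11.940 mm
Volume = 11.940 mm × 28.7 ha × 10 = 3426.8 m³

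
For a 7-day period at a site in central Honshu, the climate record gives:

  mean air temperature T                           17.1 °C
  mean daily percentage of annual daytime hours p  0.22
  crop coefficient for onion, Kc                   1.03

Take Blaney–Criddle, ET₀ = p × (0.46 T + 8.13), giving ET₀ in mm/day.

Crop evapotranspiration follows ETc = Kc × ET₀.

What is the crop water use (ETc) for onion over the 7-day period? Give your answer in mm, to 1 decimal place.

ET₀ = 0.22 × (0.46 × 17.1 + 8.13) = 0.22 × 15.996 = 3.5191 mm/d
ETc = Kc × ET₀ = 1.03 × 3.5191 = 3.6247 mm/d
Over 7 days: 3.6247 × 7 = 25.373 mm

25.4 mm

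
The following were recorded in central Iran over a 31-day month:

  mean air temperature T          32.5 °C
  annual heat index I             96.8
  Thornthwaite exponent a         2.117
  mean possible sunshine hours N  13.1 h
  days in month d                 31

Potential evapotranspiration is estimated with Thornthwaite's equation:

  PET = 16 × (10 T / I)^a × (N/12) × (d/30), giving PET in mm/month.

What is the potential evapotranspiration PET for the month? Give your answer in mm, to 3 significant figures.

234 mm

10T/I = 10 × 32.5 / 96.8 = 3.3574
(10T/I)^a = 3.3574^2.117 = 12.9882
Uncorrected PET = 16 × 12.9882 = 207.811 mm
Correction = (N/12)(d/30) = (13.1/12)(31/30) = 1.1281
PET = 207.811 × 1.1281 = 234.432 mm/month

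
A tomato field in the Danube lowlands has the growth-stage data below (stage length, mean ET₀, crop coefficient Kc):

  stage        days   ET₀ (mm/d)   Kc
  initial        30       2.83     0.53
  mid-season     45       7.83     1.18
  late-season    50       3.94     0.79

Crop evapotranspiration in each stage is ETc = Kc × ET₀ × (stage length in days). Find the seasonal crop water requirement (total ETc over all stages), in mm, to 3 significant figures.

616 mm

initial: 0.53 × 2.83 × 30 = 45.00 mm
mid-season: 1.18 × 7.83 × 45 = 415.77 mm
late-season: 0.79 × 3.94 × 50 = 155.63 mm
Seasonal total = 616.40 mm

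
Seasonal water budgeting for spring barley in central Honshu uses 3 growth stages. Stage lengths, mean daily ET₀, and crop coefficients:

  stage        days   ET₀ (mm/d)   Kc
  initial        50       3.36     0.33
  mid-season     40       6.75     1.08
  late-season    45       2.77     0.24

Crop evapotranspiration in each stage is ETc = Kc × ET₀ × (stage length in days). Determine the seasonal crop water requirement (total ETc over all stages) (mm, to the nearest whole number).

initial: 0.33 × 3.36 × 50 = 55.44 mm
mid-season: 1.08 × 6.75 × 40 = 291.60 mm
late-season: 0.24 × 2.77 × 45 = 29.92 mm
Seasonal total = 376.96 mm

377 mm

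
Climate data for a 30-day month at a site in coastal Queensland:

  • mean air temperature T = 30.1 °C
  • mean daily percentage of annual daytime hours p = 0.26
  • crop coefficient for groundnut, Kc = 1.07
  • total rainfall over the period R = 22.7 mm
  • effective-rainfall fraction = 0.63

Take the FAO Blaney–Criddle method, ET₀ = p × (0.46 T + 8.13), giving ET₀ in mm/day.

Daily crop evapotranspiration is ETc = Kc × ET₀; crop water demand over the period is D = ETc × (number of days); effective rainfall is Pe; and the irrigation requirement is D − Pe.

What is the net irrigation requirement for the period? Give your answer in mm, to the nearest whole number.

169 mm

ET₀ = 0.26 × (0.46 × 30.1 + 8.13) = 0.26 × 21.976 = 5.7138 mm/d
ETc = Kc × ET₀ = 1.07 × 5.7138 = 6.1138 mm/d
Crop demand D = ETc × 30 d = 6.1138 × 30 = 183.414 mm
Pe = 0.63 × 22.7 = 14.301 mm
D − Pe = 183.414 − 14.301 = 169.113 mm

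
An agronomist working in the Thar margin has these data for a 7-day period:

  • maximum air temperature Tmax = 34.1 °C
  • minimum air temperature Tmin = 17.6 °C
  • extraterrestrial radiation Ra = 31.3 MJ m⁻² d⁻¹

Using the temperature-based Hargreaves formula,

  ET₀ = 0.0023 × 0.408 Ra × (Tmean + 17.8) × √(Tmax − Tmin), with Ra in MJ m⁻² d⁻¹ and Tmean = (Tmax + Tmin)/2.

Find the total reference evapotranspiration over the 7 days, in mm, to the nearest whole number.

Tmean = (34.1 + 17.6)/2 = 25.85 °C
0.408 Ra = 0.408 × 31.3 = 12.7704 mm/d equivalent
ET₀ = 0.0023 × 12.7704 × (25.85 + 17.8) × √16.5 = 0.0023 × 12.7704 × 43.65 × 4.0620 = 5.2078 mm/d
Over 7 days: 5.2078 × 7 = 36.455 mm

36 mm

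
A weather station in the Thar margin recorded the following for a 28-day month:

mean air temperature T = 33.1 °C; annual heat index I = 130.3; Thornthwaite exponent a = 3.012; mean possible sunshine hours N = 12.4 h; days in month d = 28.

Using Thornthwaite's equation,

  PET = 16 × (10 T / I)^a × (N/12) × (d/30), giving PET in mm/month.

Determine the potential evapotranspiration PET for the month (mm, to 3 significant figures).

256 mm

10T/I = 10 × 33.1 / 130.3 = 2.5403
(10T/I)^a = 2.5403^3.012 = 16.5773
Uncorrected PET = 16 × 16.5773 = 265.237 mm
Correction = (N/12)(d/30) = (12.4/12)(28/30) = 0.9644
PET = 265.237 × 0.9644 = 255.795 mm/month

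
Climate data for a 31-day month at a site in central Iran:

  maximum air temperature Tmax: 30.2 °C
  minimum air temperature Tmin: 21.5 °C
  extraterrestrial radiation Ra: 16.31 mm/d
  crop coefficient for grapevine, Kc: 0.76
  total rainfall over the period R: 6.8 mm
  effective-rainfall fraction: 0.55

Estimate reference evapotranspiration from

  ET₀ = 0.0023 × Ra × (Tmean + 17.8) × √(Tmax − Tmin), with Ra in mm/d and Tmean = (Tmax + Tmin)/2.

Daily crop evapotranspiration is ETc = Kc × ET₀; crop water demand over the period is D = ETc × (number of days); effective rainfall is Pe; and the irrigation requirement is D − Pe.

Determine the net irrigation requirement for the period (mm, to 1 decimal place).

110.0 mm

Tmean = (30.2 + 21.5)/2 = 25.85 °C
ET₀ = 0.0023 × 16.31 × (25.85 + 17.8) × √8.7 = 0.0023 × 16.31 × 43.65 × 2.9496 = 4.8298 mm/d
ETc = Kc × ET₀ = 0.76 × 4.8298 = 3.6706 mm/d
Crop demand D = ETc × 31 d = 3.6706 × 31 = 113.789 mm
Pe = 0.55 × 6.8 = 3.740 mm
D − Pe = 113.789 − 3.740 = 110.049 mm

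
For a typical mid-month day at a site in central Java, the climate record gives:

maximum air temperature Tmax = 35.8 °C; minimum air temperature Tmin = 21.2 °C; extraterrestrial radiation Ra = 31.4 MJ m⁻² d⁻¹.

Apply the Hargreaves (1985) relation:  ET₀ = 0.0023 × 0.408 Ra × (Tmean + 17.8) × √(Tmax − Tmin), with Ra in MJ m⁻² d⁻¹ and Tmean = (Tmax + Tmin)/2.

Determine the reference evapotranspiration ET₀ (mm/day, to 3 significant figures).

Tmean = (35.8 + 21.2)/2 = 28.50 °C
0.408 Ra = 0.408 × 31.4 = 12.8112 mm/d equivalent
ET₀ = 0.0023 × 12.8112 × (28.50 + 17.8) × √14.6 = 0.0023 × 12.8112 × 46.30 × 3.8210 = 5.2129 mm/d

5.21 mm/day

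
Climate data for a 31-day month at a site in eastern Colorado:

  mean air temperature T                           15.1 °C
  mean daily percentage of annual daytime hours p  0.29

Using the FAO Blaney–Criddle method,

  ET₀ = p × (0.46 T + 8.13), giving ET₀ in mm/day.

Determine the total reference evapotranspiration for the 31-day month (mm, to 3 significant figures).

ET₀ = 0.29 × (0.46 × 15.1 + 8.13) = 0.29 × 15.076 = 4.3720 mm/d
Monthly total = 4.3720 × 31 = 135.532 mm

136 mm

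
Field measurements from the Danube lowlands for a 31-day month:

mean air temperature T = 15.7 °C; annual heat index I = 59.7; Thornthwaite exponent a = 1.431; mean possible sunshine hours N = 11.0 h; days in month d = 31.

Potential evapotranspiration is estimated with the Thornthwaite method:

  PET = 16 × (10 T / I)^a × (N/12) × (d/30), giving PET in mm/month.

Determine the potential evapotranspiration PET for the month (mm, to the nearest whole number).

60 mm

10T/I = 10 × 15.7 / 59.7 = 2.6298
(10T/I)^a = 2.6298^1.431 = 3.9894
Uncorrected PET = 16 × 3.9894 = 63.830 mm
Correction = (N/12)(d/30) = (11.0/12)(31/30) = 0.9472
PET = 63.830 × 0.9472 = 60.460 mm/month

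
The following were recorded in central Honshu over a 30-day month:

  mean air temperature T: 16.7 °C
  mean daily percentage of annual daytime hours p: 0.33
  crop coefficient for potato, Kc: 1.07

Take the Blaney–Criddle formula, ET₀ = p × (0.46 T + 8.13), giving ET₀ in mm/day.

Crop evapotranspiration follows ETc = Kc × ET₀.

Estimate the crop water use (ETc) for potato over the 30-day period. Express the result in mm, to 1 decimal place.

167.5 mm

ET₀ = 0.33 × (0.46 × 16.7 + 8.13) = 0.33 × 15.812 = 5.2180 mm/d
ETc = Kc × ET₀ = 1.07 × 5.2180 = 5.5833 mm/d
Over 30 days: 5.5833 × 30 = 167.499 mm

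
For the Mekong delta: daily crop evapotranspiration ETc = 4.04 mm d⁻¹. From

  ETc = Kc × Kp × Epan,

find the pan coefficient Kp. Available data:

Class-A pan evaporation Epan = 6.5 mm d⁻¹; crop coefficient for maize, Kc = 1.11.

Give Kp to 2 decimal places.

0.56

ETc = Kc × Kp × Epan  ⇒  Kp = ETc / (Kc × Epan)
Kp = 4.04 / (1.11 × 6.5) = 4.04 / 7.215 = 0.5599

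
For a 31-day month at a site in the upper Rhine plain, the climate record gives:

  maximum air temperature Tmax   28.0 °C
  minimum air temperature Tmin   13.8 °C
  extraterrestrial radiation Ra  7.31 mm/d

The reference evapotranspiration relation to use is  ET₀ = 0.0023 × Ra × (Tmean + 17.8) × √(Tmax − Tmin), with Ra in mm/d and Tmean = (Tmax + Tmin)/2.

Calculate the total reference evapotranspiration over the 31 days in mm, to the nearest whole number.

76 mm

Tmean = (28.0 + 13.8)/2 = 20.90 °C
ET₀ = 0.0023 × 7.31 × (20.90 + 17.8) × √14.2 = 0.0023 × 7.31 × 38.70 × 3.7683 = 2.4519 mm/d
Over 31 days: 2.4519 × 31 = 76.009 mm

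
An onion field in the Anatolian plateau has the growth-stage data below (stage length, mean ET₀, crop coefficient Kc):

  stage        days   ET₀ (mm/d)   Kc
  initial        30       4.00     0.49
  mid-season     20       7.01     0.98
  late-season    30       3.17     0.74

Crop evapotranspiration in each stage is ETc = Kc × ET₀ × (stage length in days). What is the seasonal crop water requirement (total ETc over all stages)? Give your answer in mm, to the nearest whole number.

initial: 0.49 × 4.00 × 30 = 58.80 mm
mid-season: 0.98 × 7.01 × 20 = 137.40 mm
late-season: 0.74 × 3.17 × 30 = 70.37 mm
Seasonal total = 266.57 mm

267 mm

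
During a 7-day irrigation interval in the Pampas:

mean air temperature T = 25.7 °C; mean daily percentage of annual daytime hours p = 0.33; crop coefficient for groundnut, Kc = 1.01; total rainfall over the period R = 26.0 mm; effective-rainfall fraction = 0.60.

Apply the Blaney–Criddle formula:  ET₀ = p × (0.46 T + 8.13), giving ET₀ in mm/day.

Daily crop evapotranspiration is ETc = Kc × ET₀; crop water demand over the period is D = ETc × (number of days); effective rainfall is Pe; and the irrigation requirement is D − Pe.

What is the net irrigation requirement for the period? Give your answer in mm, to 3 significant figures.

31.0 mm

ET₀ = 0.33 × (0.46 × 25.7 + 8.13) = 0.33 × 19.952 = 6.5842 mm/d
ETc = Kc × ET₀ = 1.01 × 6.5842 = 6.6500 mm/d
Crop demand D = ETc × 7 d = 6.6500 × 7 = 46.550 mm
Pe = 0.60 × 26.0 = 15.600 mm
D − Pe = 46.550 − 15.600 = 30.950 mm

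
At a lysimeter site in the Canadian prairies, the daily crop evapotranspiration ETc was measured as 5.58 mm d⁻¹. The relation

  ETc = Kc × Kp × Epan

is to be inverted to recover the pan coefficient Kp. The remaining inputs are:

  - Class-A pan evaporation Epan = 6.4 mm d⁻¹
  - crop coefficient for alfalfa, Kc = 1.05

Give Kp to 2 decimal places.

ETc = Kc × Kp × Epan  ⇒  Kp = ETc / (Kc × Epan)
Kp = 5.58 / (1.05 × 6.4) = 5.58 / 6.720 = 0.8304

0.83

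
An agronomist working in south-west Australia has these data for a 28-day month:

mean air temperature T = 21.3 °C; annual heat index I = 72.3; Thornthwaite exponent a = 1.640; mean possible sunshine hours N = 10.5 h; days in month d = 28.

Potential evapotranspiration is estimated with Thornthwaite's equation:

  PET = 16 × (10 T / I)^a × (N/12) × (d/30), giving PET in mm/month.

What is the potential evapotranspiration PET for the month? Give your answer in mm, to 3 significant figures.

76.9 mm

10T/I = 10 × 21.3 / 72.3 = 2.9461
(10T/I)^a = 2.9461^1.640 = 5.8826
Uncorrected PET = 16 × 5.8826 = 94.122 mm
Correction = (N/12)(d/30) = (10.5/12)(28/30) = 0.8167
PET = 94.122 × 0.8167 = 76.869 mm/month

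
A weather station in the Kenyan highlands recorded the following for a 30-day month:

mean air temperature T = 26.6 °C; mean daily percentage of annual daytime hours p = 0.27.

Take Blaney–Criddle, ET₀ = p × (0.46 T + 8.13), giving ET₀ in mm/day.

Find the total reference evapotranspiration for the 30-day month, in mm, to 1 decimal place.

165.0 mm

ET₀ = 0.27 × (0.46 × 26.6 + 8.13) = 0.27 × 20.366 = 5.4988 mm/d
Monthly total = 5.4988 × 30 = 164.964 mm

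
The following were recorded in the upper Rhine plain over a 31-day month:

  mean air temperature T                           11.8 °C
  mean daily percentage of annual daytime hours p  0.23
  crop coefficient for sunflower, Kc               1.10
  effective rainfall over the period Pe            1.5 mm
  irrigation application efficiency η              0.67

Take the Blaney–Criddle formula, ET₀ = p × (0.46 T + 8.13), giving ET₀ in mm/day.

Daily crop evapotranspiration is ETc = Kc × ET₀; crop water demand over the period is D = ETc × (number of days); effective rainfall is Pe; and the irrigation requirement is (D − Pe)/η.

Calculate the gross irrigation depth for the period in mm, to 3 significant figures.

156 mm

ET₀ = 0.23 × (0.46 × 11.8 + 8.13) = 0.23 × 13.558 = 3.1183 mm/d
ETc = Kc × ET₀ = 1.10 × 3.1183 = 3.4301 mm/d
Crop demand D = ETc × 31 d = 3.4301 × 31 = 106.333 mm
D − Pe = 106.333 − 1.5 = 104.833 mm
Gross irrigation = 104.833 / 0.67 = 156.467 mm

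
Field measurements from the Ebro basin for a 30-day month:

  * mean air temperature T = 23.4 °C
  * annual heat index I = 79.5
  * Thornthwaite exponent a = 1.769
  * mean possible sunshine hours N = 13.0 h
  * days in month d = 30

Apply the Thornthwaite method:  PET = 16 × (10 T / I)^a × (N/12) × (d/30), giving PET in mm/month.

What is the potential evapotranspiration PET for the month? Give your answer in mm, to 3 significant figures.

10T/I = 10 × 23.4 / 79.5 = 2.9434
(10T/I)^a = 2.9434^1.769 = 6.7514
Uncorrected PET = 16 × 6.7514 = 108.022 mm
Correction = (N/12)(d/30) = (13.0/12)(30/30) = 1.0833
PET = 108.022 × 1.0833 = 117.020 mm/month

117 mm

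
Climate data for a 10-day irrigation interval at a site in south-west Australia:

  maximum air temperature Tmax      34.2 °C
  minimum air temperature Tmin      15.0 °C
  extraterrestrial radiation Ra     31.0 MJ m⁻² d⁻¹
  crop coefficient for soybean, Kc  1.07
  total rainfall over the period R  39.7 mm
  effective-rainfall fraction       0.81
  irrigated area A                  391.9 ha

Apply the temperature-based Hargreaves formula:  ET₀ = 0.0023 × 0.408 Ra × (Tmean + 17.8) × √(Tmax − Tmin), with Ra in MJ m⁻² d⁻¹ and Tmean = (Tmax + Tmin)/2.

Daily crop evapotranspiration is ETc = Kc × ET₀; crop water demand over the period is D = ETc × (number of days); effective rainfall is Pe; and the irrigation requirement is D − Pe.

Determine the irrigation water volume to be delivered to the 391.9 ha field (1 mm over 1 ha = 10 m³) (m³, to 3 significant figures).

Tmean = (34.2 + 15.0)/2 = 24.60 °C
0.408 Ra = 0.408 × 31.0 = 12.6480 mm/d equivalent
ET₀ = 0.0023 × 12.6480 × (24.60 + 17.8) × √19.2 = 0.0023 × 12.6480 × 42.40 × 4.3818 = 5.4047 mm/d
ETc = Kc × ET₀ = 1.07 × 5.4047 = 5.7830 mm/d
Crop demand D = ETc × 10 d = 5.7830 × 10 = 57.830 mm
Pe = 0.81 × 39.7 = 32.157 mm
D − Pe = 57.830 − 32.157 = 25.673 mm
Volume = 25.673 mm × 391.9 ha × 10 = 100612.5 m³

101000 m³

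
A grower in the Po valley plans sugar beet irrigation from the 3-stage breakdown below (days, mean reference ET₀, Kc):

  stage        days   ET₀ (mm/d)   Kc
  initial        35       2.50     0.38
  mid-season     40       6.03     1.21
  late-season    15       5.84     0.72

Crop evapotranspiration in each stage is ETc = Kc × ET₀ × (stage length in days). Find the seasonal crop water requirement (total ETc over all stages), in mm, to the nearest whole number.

initial: 0.38 × 2.50 × 35 = 33.25 mm
mid-season: 1.21 × 6.03 × 40 = 291.85 mm
late-season: 0.72 × 5.84 × 15 = 63.07 mm
Seasonal total = 388.17 mm

388 mm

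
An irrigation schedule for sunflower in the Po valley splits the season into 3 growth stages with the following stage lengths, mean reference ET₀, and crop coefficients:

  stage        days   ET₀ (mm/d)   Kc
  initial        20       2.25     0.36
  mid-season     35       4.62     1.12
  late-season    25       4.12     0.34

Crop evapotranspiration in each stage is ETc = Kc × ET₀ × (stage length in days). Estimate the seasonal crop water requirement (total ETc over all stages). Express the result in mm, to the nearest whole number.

initial: 0.36 × 2.25 × 20 = 16.20 mm
mid-season: 1.12 × 4.62 × 35 = 181.10 mm
late-season: 0.34 × 4.12 × 25 = 35.02 mm
Seasonal total = 232.32 mm

232 mm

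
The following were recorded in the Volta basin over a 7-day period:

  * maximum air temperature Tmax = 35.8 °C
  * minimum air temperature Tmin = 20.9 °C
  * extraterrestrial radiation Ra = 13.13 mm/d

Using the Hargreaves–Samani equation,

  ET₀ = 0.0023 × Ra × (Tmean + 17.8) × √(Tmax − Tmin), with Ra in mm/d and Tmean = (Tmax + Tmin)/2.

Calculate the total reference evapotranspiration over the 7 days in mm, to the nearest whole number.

Tmean = (35.8 + 20.9)/2 = 28.35 °C
ET₀ = 0.0023 × 13.13 × (28.35 + 17.8) × √14.9 = 0.0023 × 13.13 × 46.15 × 3.8601 = 5.3798 mm/d
Over 7 days: 5.3798 × 7 = 37.659 mm

38 mm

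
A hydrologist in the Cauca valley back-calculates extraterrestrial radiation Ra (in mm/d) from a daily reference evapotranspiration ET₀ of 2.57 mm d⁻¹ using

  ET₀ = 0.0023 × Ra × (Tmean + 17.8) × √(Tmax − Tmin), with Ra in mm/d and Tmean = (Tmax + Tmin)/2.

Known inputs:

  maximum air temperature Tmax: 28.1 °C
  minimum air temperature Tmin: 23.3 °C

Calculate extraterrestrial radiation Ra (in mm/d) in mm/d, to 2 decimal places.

11.72 mm/d

Tmean = 25.70 °C; √ΔT = 2.1909
Ra = ET₀ / [0.0023 × (Tmean+17.8) × √ΔT] = 2.57 / (0.0023 × 43.50 × 2.1909) = 11.724 mm/d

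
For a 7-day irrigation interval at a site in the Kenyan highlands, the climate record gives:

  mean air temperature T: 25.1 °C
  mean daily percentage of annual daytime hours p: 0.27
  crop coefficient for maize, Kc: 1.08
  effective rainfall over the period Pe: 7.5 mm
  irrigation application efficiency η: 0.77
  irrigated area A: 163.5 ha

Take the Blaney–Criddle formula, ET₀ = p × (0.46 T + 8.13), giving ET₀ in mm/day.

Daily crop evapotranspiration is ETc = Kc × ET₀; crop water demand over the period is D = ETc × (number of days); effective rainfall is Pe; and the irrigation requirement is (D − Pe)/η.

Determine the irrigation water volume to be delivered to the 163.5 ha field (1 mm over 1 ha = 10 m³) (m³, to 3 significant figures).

ET₀ = 0.27 × (0.46 × 25.1 + 8.13) = 0.27 × 19.676 = 5.3125 mm/d
ETc = Kc × ET₀ = 1.08 × 5.3125 = 5.7375 mm/d
Crop demand D = ETc × 7 d = 5.7375 × 7 = 40.163 mm
D − Pe = 40.163 − 7.5 = 32.663 mm
Gross irrigation = 32.663 / 0.77 = 42.419 mm
Volume = 42.419 mm × 163.5 ha × 10 = 69355.1 m³

69400 m³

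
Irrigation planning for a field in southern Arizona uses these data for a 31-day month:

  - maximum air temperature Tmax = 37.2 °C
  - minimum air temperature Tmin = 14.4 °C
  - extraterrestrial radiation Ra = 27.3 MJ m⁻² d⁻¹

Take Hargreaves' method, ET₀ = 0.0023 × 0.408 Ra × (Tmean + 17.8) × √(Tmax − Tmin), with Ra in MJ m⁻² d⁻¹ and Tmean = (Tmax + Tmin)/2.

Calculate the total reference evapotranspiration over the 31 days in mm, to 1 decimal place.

165.3 mm

Tmean = (37.2 + 14.4)/2 = 25.80 °C
0.408 Ra = 0.408 × 27.3 = 11.1384 mm/d equivalent
ET₀ = 0.0023 × 11.1384 × (25.80 + 17.8) × √22.8 = 0.0023 × 11.1384 × 43.60 × 4.7749 = 5.3334 mm/d
Over 31 days: 5.3334 × 31 = 165.335 mm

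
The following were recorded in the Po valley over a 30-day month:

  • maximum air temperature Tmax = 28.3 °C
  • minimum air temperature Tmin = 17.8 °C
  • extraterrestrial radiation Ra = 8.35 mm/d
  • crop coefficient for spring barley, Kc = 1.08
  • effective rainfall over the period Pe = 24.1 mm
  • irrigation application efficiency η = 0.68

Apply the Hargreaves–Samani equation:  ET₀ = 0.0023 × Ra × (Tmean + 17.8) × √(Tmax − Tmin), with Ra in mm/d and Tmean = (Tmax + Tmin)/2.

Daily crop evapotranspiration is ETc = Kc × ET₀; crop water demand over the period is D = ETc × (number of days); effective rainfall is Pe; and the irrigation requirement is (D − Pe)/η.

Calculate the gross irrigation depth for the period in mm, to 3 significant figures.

Tmean = (28.3 + 17.8)/2 = 23.05 °C
ET₀ = 0.0023 × 8.35 × (23.05 + 17.8) × √10.5 = 0.0023 × 8.35 × 40.85 × 3.2404 = 2.5422 mm/d
ETc = Kc × ET₀ = 1.08 × 2.5422 = 2.7456 mm/d
Crop demand D = ETc × 30 d = 2.7456 × 30 = 82.368 mm
D − Pe = 82.368 − 24.1 = 58.268 mm
Gross irrigation = 58.268 / 0.68 = 85.688 mm

85.7 mm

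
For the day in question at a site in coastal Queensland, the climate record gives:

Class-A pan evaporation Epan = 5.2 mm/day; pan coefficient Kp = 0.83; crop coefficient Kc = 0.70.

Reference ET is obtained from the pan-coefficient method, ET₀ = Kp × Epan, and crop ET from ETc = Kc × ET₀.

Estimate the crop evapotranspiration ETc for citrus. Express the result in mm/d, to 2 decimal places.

ET₀ = 0.83 × 5.2 = 4.3160 mm/d
ETc = Kc × ET₀ = 0.70 × 4.3160 = 3.0212 mm/d

3.02 mm/d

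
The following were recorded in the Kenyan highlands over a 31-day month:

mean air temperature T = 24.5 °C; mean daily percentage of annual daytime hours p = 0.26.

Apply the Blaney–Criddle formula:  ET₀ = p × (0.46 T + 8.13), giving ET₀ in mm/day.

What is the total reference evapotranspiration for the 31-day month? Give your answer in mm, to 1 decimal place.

ET₀ = 0.26 × (0.46 × 24.5 + 8.13) = 0.26 × 19.400 = 5.0440 mm/d
Monthly total = 5.0440 × 31 = 156.364 mm

156.4 mm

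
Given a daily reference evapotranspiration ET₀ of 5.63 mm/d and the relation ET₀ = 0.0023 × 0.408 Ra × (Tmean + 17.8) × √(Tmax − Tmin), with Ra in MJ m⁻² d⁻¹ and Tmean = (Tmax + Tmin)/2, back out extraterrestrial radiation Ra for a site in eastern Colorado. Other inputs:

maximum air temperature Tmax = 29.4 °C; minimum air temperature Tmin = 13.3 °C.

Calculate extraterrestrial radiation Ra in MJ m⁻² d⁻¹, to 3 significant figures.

Tmean = (29.4+13.3)/2 = 21.35 °C; ΔT = 16.1
Ra = ET₀ / [0.0023 × 0.408 × (Tmean+17.8) × √ΔT]
   = 5.63 / (0.0023 × 0.408 × 39.15 × 4.0125) = 38.192 MJ m⁻² d⁻¹

38.2 MJ m⁻² d⁻¹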